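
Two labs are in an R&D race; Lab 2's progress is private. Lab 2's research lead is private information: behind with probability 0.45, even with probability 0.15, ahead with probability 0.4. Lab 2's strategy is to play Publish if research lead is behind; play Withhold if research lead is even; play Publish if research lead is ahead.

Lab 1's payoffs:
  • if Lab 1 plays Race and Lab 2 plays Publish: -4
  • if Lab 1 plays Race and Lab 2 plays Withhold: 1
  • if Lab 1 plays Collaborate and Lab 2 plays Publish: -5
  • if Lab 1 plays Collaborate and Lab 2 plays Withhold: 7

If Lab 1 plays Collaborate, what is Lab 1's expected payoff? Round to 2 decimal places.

E[Collaborate] = 0.45·(-5) + 0.15·7 + 0.4·(-5) = (-2.25) + 1.05 + (-2) = -3.2

-3.20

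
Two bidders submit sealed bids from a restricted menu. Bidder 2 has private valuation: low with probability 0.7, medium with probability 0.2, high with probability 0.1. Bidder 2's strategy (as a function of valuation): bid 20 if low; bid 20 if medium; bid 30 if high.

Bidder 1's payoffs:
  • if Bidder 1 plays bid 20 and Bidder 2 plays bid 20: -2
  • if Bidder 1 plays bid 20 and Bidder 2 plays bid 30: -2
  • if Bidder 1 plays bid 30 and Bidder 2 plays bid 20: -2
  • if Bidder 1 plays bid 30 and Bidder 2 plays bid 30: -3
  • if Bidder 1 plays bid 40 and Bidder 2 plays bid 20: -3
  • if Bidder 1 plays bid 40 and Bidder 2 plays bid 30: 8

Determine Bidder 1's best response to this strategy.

bid 40

E[bid 20] = 0.7·(-2) + 0.2·(-2) + 0.1·(-2) = -2
E[bid 30] = 0.7·(-2) + 0.2·(-2) + 0.1·(-3) = -2.1
E[bid 40] = 0.7·(-3) + 0.2·(-3) + 0.1·(8) = -1.9
Best response: bid 40 (-1.9 is the largest).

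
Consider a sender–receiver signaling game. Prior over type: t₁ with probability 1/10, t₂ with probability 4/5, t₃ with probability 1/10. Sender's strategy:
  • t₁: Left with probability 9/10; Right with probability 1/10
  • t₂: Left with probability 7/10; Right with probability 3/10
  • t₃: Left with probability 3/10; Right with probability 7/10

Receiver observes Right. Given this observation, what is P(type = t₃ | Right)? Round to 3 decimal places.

P(Right) = (1/10)·(1/10) + (4/5)·(3/10) + (1/10)·(7/10) = 8/25
P(t₃ | Right) = ((1/10)·(7/10)) / (8/25) = (7/100) / (8/25) = 7/32

0.219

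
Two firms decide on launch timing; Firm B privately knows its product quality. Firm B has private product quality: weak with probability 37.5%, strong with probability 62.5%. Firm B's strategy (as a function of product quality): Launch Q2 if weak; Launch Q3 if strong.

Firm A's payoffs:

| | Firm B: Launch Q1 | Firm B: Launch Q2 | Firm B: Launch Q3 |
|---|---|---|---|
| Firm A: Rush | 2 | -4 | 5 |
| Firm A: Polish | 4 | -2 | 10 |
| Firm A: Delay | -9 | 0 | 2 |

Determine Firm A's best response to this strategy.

E[Rush] = 0.375·(-4) + 0.625·(5) = 1.625
E[Polish] = 0.375·(-2) + 0.625·(10) = 5.5
E[Delay] = 0.375·(0) + 0.625·(2) = 1.25
Best response: Polish (5.5 is the largest).

Polish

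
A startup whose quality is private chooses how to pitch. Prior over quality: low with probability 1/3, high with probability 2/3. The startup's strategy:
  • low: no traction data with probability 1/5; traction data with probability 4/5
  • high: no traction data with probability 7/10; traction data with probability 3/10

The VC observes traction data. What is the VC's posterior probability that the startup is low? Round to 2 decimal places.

0.57

Apply Bayes' rule using the sender's strategy as the likelihood.
P(traction data) = (1/3)·(4/5) + (2/3)·(3/10) = 7/15
P(low | traction data) = ((1/3)·(4/5)) / (7/15) = (4/15) / (7/15) = 4/7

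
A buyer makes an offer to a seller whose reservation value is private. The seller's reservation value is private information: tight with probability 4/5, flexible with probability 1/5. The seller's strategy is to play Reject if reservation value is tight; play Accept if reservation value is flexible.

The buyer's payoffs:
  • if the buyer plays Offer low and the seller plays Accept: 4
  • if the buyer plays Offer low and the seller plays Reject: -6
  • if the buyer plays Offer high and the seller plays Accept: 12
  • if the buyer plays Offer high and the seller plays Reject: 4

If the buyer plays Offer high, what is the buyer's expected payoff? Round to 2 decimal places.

5.60

E[Offer high] = 4/5·4 + 1/5·12 = 16/5 + 12/5 = 28/5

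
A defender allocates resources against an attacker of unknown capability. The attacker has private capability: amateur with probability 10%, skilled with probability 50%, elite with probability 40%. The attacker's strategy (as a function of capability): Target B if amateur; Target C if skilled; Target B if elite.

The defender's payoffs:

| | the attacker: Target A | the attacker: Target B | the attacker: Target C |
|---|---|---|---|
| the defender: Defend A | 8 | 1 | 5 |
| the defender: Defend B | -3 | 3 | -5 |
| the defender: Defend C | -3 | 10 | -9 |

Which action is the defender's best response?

Defend A

E[Defend A] = 0.1·(1) + 0.5·(5) + 0.4·(1) = 3
E[Defend B] = 0.1·(3) + 0.5·(-5) + 0.4·(3) = -1
E[Defend C] = 0.1·(10) + 0.5·(-9) + 0.4·(10) = 0.5
Best response: Defend A (3 is the largest).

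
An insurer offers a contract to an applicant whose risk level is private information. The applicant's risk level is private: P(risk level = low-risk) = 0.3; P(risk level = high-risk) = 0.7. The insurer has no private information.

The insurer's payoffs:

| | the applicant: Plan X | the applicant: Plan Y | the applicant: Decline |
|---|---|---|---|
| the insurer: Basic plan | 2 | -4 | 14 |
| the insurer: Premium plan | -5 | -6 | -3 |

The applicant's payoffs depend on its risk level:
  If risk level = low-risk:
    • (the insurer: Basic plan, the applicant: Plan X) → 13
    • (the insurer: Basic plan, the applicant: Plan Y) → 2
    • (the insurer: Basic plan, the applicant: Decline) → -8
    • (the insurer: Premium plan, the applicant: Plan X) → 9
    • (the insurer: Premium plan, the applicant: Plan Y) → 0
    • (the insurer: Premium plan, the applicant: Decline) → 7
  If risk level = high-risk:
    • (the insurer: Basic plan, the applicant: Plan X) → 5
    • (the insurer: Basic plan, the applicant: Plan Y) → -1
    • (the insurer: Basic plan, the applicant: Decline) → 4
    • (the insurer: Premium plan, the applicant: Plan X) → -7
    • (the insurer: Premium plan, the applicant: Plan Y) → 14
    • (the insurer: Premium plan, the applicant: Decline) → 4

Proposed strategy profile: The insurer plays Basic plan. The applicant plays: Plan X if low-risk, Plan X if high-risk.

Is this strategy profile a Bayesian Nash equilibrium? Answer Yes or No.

Yes

The insurer plays Basic plan: E[Basic plan] = 0.3·(2) + 0.7·(2) = 2; E[Premium plan] = -5. Best-responding. ✓
The applicant (risk level low-risk), facing Basic plan: Plan X gives 13, Plan Y gives 2, Decline gives -8. Proposed Plan X is best. ✓
The applicant (risk level high-risk), facing Basic plan: Plan X gives 5, Plan Y gives -1, Decline gives 4. Proposed Plan X is best. ✓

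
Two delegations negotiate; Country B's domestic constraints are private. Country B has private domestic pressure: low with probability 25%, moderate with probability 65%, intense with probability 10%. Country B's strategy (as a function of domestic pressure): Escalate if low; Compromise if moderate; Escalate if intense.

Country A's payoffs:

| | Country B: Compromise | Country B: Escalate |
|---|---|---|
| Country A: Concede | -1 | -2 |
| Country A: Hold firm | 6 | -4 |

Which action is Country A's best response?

Hold firm

Compute Country A's expected payoff for each action, taking the expectation over Country B's type.
E[Concede] = 0.25·(-2) + 0.65·(-1) + 0.1·(-2) = -1.35
E[Hold firm] = 0.25·(-4) + 0.65·(6) + 0.1·(-4) = 2.5
Best response: Hold firm (2.5 is the largest).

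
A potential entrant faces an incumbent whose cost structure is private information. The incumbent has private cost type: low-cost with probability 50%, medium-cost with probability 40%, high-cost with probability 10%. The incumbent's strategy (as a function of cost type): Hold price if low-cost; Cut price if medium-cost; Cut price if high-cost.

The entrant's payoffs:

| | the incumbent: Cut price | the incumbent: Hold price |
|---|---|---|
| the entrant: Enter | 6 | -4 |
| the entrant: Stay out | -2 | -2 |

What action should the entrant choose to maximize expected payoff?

Enter

E[Enter] = 0.5·(-4) + 0.4·(6) + 0.1·(6) = 1
E[Stay out] = 0.5·(-2) + 0.4·(-2) + 0.1·(-2) = -2
Best response: Enter (1 is the largest).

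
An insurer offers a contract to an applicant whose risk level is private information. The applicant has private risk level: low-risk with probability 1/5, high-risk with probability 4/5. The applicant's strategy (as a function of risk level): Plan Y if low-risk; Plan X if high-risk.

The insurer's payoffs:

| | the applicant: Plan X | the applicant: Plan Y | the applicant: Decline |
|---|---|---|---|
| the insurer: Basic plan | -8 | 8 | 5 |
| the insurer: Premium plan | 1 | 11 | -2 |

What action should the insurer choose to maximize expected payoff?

Premium plan

E[Basic plan] = 1/5·(8) + 4/5·(-8) = -24/5
E[Premium plan] = 1/5·(11) + 4/5·(1) = 3
Best response: Premium plan (3 is the largest).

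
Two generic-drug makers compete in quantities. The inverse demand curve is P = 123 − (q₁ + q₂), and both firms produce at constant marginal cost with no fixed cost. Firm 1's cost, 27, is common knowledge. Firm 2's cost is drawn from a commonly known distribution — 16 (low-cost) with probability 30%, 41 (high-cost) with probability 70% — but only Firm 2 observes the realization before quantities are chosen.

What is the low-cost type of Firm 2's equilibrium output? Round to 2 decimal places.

Type-c best response for Firm 2: q₂(c) = (123 − c)/2 − q₁/2.
Firm 1 maximizes expected profit; its first-order condition is 123 − 2q₁ − E[q₂] − 27 = 0.
Substituting E[q₂] and solving: E[c₂] = 33.5, so q₁ = (123 − 2·27 + 33.5)/3 = 34.1667.
q₂(low-cost) = (123 − 16 − 34.1667)/2 = 36.4167.

36.42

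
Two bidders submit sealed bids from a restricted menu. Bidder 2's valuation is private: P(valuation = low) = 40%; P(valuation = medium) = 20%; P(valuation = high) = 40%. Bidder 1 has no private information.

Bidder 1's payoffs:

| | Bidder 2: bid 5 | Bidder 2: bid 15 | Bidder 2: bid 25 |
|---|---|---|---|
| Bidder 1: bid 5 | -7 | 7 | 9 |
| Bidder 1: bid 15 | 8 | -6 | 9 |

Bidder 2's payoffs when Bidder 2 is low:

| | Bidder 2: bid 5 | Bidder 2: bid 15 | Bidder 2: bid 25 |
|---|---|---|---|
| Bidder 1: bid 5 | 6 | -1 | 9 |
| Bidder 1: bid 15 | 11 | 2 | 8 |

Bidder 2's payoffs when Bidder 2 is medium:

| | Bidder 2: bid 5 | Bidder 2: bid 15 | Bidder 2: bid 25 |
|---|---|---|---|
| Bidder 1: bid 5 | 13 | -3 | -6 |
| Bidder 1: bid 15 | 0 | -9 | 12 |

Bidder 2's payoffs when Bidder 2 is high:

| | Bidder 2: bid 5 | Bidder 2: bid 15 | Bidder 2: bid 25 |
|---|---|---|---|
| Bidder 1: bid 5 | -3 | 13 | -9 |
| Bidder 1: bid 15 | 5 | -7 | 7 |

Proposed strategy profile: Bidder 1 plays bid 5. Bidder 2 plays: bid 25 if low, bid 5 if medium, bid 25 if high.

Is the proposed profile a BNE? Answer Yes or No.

No

Bidder 1 plays bid 5: E[bid 5] = 0.4·(9) + 0.2·(-7) + 0.4·(9) = 5.8; E[bid 15] = 8.8. Not best-responding. ✗
Bidder 2 (valuation low), facing bid 5: bid 5 gives 6, bid 15 gives -1, bid 25 gives 9. Proposed bid 25 is best. ✓
Bidder 2 (valuation medium), facing bid 5: bid 5 gives 13, bid 15 gives -3, bid 25 gives -6. Proposed bid 5 is best. ✓
Bidder 2 (valuation high), facing bid 5: bid 5 gives -3, bid 15 gives 13, bid 25 gives -9. Proposed bid 25 is not best — profitable deviation exists. ✗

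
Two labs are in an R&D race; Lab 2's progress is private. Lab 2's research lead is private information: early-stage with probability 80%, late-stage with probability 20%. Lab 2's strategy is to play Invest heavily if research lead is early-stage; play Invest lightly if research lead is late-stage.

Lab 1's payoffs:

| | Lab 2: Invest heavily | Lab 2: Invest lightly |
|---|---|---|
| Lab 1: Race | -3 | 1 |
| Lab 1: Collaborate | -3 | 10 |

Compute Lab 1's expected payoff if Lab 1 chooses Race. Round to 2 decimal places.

-2.20

E[Race] = 0.8·(-3) + 0.2·1 = (-2.4) + 0.2 = -2.2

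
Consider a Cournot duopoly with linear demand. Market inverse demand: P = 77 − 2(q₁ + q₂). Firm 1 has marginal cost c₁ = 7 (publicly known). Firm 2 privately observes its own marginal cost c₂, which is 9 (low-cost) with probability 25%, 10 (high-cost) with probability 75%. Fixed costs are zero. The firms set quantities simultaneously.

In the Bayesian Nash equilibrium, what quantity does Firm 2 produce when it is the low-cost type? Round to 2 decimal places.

Type-c best response for Firm 2: q₂(c) = (77 − c)/4 − q₁/2.
Firm 1 maximizes expected profit; its first-order condition is 77 − 4q₁ − 2E[q₂] − 7 = 0.
Substituting E[q₂] and solving: E[c₂] = 9.75, so q₁ = (77 − 2·7 + 9.75)/6 = 12.125.
q₂(low-cost) = (77 − 9 − 2·12.125)/4 = 10.9375.

10.94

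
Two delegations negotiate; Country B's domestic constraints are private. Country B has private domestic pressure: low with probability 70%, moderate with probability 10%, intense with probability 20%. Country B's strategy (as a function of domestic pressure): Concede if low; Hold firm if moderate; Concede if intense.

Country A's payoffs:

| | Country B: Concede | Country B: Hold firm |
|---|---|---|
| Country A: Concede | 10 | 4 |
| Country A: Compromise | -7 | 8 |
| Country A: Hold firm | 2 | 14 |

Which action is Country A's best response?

Concede

E[Concede] = 0.7·(10) + 0.1·(4) + 0.2·(10) = 9.4
E[Compromise] = 0.7·(-7) + 0.1·(8) + 0.2·(-7) = -5.5
E[Hold firm] = 0.7·(2) + 0.1·(14) + 0.2·(2) = 3.2
Best response: Concede (9.4 is the largest).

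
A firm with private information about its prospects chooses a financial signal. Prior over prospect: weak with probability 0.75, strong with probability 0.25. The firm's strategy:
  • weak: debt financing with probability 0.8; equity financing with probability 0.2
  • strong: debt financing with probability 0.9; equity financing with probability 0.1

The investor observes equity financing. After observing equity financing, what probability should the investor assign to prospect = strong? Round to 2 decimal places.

0.14

P(equity financing) = 0.75·0.2 + 0.25·0.1 = 0.175
P(strong | equity financing) = (0.25·0.1) / 0.175 = 0.025 / 0.175 = 0.142857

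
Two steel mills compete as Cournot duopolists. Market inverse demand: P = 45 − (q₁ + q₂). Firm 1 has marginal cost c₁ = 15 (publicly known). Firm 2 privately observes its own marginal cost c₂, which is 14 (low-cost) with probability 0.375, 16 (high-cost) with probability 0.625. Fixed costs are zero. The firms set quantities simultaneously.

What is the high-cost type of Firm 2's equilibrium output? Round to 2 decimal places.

9.46

Firm 2 with cost c maximizes (45 − (q₁+q₂) − c)·q₂, giving q₂(c) = (45 − c − q₁)/2.
E[c₂] = 0.375·14 + 0.625·16 = 15.25
Firm 1's FOC against E[q₂] yields q₁ = (45 − 2·15 + E[c₂])/3 = (45 − 30 + 15.25)/3 = 10.0833.
q₂(high-cost) = (45 − 16 − 10.0833)/2 = 9.45833.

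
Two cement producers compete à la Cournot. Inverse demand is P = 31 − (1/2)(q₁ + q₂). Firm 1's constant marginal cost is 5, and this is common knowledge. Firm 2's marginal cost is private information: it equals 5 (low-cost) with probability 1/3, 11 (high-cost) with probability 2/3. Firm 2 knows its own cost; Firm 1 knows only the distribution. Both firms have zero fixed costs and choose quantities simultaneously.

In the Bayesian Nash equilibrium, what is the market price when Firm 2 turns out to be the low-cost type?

Type-c best response for Firm 2: q₂(c) = (31 − c) − q₁/2.
Firm 1 maximizes expected profit; its first-order condition is 31 − q₁ − (1/2)E[q₂] − 5 = 0.
Substituting E[q₂] and solving: E[c₂] = 9, so q₁ = (31 − 2·5 + 9)/(3/2) = 20.
q₂(low-cost) = 16, so P = 31 − (1/2)·(20 + 16) = 13.

13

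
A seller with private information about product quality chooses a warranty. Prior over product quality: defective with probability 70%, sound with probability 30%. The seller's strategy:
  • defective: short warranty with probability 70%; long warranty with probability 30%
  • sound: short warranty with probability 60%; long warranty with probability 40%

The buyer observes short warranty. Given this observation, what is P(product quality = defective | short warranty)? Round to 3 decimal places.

P(short warranty) = 0.7·0.7 + 0.3·0.6 = 0.67
P(defective | short warranty) = (0.7·0.7) / 0.67 = 0.49 / 0.67 = 0.731343

0.731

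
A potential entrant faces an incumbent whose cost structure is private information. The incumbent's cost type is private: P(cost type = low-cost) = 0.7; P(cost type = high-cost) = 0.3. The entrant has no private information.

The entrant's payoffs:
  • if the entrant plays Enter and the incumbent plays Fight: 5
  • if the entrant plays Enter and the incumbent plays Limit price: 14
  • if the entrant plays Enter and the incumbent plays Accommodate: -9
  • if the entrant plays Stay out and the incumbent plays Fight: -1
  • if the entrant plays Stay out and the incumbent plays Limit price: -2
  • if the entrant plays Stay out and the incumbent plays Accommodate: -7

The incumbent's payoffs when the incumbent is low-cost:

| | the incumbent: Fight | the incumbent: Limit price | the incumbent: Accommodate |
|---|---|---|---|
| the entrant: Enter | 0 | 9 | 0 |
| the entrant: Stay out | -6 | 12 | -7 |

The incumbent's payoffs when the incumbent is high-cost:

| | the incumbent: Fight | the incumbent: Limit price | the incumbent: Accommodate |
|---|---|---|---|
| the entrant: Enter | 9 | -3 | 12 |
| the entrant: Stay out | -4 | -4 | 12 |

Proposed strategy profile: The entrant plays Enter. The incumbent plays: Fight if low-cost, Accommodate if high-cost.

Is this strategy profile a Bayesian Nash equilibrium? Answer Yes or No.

The entrant plays Enter: E[Enter] = 0.7·(5) + 0.3·(-9) = 0.8; E[Stay out] = -2.8. Best-responding. ✓
The incumbent (cost type low-cost), facing Enter: Fight gives 0, Limit price gives 9, Accommodate gives 0. Proposed Fight is not best — profitable deviation exists. ✗
The incumbent (cost type high-cost), facing Enter: Fight gives 9, Limit price gives -3, Accommodate gives 12. Proposed Accommodate is best. ✓

No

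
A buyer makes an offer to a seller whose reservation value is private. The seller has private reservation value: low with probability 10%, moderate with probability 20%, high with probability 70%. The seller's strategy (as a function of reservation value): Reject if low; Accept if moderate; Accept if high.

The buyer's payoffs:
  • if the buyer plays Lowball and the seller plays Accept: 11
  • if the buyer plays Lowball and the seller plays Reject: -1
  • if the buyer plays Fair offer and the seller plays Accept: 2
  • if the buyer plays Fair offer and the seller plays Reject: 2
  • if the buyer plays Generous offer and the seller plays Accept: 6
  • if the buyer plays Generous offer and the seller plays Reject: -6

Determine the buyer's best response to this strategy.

Lowball

Compute the buyer's expected payoff for each action, taking the expectation over the seller's type.
E[Lowball] = 0.1·(-1) + 0.2·(11) + 0.7·(11) = 9.8
E[Fair offer] = 0.1·(2) + 0.2·(2) + 0.7·(2) = 2
E[Generous offer] = 0.1·(-6) + 0.2·(6) + 0.7·(6) = 4.8
Best response: Lowball (9.8 is the largest).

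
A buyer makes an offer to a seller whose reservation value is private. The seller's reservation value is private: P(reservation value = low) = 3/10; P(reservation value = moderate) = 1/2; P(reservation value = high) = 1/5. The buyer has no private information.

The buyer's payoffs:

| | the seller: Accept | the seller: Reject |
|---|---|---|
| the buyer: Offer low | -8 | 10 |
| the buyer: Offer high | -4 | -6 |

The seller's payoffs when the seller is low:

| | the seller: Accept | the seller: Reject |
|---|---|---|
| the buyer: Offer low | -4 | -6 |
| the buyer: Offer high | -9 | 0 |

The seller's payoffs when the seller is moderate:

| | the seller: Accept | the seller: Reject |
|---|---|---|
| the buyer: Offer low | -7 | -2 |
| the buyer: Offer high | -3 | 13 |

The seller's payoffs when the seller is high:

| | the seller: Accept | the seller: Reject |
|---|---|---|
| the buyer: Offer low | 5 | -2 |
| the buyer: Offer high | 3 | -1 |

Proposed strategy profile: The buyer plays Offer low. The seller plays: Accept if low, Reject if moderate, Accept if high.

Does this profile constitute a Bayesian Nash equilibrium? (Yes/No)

Yes

A profile is a BNE iff every type of every player is best-responding given beliefs about the other side.
The buyer plays Offer low: E[Offer low] = 3/10·(-8) + 1/2·(10) + 1/5·(-8) = 1; E[Offer high] = -5. Best-responding. ✓
The seller (reservation value low), facing Offer low: Accept gives -4, Reject gives -6. Proposed Accept is best. ✓
The seller (reservation value moderate), facing Offer low: Accept gives -7, Reject gives -2. Proposed Reject is best. ✓
The seller (reservation value high), facing Offer low: Accept gives 5, Reject gives -2. Proposed Accept is best. ✓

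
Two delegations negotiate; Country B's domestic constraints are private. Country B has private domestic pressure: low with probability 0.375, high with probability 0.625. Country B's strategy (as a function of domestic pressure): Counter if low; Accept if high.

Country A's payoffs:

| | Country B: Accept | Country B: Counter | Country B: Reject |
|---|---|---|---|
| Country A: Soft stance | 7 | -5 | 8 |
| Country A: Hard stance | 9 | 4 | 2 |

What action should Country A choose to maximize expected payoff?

Hard stance

Compute Country A's expected payoff for each action, taking the expectation over Country B's type.
E[Soft stance] = 0.375·(-5) + 0.625·(7) = 2.5
E[Hard stance] = 0.375·(4) + 0.625·(9) = 7.125
Best response: Hard stance (7.125 is the largest).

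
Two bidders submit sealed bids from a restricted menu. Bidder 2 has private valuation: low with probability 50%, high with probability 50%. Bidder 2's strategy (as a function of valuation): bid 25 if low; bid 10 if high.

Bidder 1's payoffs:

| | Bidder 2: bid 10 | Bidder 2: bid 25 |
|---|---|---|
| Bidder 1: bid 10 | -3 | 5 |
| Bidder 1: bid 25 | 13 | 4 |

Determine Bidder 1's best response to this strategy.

E[bid 10] = 0.5·(5) + 0.5·(-3) = 1
E[bid 25] = 0.5·(4) + 0.5·(13) = 8.5
Best response: bid 25 (8.5 is the largest).

bid 25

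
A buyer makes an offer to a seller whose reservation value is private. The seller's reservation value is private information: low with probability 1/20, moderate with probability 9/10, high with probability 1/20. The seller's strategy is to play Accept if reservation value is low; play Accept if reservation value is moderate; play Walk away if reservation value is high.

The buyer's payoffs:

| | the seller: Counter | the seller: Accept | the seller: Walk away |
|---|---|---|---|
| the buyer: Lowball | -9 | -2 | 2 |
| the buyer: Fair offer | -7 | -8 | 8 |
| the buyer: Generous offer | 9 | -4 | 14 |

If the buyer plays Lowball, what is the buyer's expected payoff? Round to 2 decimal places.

E[Lowball] = 1/20·(-2) + 9/10·(-2) + 1/20·2 = (-1/10) + (-9/5) + 1/10 = -9/5

-1.80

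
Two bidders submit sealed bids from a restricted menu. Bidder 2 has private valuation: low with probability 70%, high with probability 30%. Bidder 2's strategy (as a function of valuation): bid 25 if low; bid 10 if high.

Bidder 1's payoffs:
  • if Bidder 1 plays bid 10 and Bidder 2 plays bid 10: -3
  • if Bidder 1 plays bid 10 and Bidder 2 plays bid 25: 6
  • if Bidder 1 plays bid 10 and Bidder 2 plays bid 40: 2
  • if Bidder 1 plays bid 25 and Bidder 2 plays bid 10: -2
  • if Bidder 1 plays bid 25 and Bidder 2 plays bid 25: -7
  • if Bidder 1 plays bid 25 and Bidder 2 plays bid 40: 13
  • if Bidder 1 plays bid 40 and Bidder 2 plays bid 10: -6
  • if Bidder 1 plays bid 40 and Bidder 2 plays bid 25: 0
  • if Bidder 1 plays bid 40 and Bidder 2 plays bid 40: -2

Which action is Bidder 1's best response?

E[bid 10] = 0.7·(6) + 0.3·(-3) = 3.3
E[bid 25] = 0.7·(-7) + 0.3·(-2) = -5.5
E[bid 40] = 0.7·(0) + 0.3·(-6) = -1.8
Best response: bid 10 (3.3 is the largest).

bid 10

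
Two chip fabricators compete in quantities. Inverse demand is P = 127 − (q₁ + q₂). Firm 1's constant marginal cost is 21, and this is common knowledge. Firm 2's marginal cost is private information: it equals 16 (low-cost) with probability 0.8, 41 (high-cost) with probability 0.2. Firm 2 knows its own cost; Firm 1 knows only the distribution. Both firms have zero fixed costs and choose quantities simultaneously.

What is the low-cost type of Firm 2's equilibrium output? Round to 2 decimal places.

37.83

Firm 2 with cost c maximizes (127 − (q₁+q₂) − c)·q₂, giving q₂(c) = (127 − c − q₁)/2.
E[c₂] = 0.8·16 + 0.2·41 = 21
Firm 1's FOC against E[q₂] yields q₁ = (127 − 2·21 + E[c₂])/3 = (127 − 42 + 21)/3 = 35.3333.
q₂(low-cost) = (127 − 16 − 35.3333)/2 = 37.8333.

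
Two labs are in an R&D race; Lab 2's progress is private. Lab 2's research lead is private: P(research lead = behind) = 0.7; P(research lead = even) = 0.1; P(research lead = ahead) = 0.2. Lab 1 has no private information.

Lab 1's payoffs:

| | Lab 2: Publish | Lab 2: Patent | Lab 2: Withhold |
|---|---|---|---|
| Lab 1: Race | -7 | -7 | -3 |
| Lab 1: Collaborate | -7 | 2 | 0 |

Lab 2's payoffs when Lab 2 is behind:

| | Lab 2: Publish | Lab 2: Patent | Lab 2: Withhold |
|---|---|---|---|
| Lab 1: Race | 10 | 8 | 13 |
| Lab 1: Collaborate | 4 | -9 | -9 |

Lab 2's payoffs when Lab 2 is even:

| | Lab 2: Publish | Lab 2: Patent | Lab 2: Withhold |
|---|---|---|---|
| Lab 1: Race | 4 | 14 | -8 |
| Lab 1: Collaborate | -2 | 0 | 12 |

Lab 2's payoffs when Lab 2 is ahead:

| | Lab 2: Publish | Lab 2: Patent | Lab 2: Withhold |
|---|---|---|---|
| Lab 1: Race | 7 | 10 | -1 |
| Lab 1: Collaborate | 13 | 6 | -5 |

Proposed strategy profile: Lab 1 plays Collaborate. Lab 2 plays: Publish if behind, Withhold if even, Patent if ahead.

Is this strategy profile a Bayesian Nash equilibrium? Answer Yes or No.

No

A profile is a BNE iff every type of every player is best-responding given beliefs about the other side.
Lab 1 plays Collaborate: E[Collaborate] = 0.7·(-7) + 0.1·(0) + 0.2·(2) = -4.5; E[Race] = -6.6. Best-responding. ✓
Lab 2 (research lead behind), facing Collaborate: Publish gives 4, Patent gives -9, Withhold gives -9. Proposed Publish is best. ✓
Lab 2 (research lead even), facing Collaborate: Publish gives -2, Patent gives 0, Withhold gives 12. Proposed Withhold is best. ✓
Lab 2 (research lead ahead), facing Collaborate: Publish gives 13, Patent gives 6, Withhold gives -5. Proposed Patent is not best — profitable deviation exists. ✗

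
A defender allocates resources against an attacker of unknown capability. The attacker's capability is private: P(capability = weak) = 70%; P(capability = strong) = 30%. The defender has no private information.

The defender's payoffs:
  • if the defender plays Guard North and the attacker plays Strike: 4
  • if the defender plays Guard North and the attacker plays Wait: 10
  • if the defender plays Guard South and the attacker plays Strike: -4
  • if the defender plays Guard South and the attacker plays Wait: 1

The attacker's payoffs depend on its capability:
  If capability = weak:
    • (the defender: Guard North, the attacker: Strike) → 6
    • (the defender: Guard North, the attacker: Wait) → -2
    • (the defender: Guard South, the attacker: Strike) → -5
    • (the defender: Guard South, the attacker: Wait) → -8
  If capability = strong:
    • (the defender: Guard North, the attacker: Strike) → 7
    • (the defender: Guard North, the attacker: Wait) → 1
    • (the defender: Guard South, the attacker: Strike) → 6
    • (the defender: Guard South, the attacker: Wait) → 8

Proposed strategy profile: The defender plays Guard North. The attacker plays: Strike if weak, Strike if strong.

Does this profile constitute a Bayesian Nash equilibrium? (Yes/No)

A profile is a BNE iff every type of every player is best-responding given beliefs about the other side.
The defender plays Guard North: E[Guard North] = 0.7·(4) + 0.3·(4) = 4; E[Guard South] = -4. Best-responding. ✓
The attacker (capability weak), facing Guard North: Strike gives 6, Wait gives -2. Proposed Strike is best. ✓
The attacker (capability strong), facing Guard North: Strike gives 7, Wait gives 1. Proposed Strike is best. ✓

Yes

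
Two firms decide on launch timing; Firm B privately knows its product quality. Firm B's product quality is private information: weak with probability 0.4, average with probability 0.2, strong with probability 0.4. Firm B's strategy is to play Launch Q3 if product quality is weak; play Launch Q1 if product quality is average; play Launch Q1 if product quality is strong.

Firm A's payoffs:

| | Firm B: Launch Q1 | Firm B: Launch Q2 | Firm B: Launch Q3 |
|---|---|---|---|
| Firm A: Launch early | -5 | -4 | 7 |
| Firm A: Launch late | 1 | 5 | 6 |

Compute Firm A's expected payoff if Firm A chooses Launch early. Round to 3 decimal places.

-0.200

Take the expectation over Firm B's product quality, weighting each type's action by its prior probability.
E[Launch early] = 0.4·7 + 0.2·(-5) + 0.4·(-5) = 2.8 + (-1) + (-2) = -0.2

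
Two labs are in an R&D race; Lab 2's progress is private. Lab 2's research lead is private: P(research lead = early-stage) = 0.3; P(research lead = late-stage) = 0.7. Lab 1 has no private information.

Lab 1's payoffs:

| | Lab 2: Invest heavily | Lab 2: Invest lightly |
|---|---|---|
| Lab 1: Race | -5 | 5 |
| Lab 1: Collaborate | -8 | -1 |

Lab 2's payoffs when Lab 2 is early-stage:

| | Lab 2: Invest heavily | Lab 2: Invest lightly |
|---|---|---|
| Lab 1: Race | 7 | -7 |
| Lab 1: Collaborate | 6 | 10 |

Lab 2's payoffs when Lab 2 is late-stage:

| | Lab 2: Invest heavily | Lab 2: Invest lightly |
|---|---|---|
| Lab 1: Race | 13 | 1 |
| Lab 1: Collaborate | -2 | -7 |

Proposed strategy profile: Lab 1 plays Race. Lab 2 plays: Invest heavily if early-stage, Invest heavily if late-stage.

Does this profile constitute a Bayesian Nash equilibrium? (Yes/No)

A profile is a BNE iff every type of every player is best-responding given beliefs about the other side.
Lab 1 plays Race: E[Race] = 0.3·(-5) + 0.7·(-5) = -5; E[Collaborate] = -8. Best-responding. ✓
Lab 2 (research lead early-stage), facing Race: Invest heavily gives 7, Invest lightly gives -7. Proposed Invest heavily is best. ✓
Lab 2 (research lead late-stage), facing Race: Invest heavily gives 13, Invest lightly gives 1. Proposed Invest heavily is best. ✓

Yes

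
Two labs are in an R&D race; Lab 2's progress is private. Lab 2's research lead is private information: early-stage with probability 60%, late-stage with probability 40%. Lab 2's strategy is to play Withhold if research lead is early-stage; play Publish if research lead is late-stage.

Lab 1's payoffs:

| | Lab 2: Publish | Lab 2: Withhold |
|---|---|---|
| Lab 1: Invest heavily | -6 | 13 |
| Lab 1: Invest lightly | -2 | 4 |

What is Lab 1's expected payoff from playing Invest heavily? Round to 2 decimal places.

Take the expectation over Lab 2's research lead, weighting each type's action by its prior probability.
E[Invest heavily] = 0.6·13 + 0.4·(-6) = 7.8 + (-2.4) = 5.4

5.40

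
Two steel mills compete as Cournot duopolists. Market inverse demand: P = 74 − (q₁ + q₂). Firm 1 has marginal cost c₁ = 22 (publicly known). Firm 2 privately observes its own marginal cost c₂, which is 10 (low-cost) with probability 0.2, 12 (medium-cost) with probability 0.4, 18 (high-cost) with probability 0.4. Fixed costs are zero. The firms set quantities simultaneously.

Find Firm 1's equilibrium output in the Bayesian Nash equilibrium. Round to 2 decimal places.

Type-c best response for Firm 2: q₂(c) = (74 − c)/2 − q₁/2.
Firm 1 maximizes expected profit; its first-order condition is 74 − 2q₁ − E[q₂] − 22 = 0.
Substituting E[q₂] and solving: E[c₂] = 14, so q₁ = (74 − 2·22 + 14)/3 = 14.6667.

14.67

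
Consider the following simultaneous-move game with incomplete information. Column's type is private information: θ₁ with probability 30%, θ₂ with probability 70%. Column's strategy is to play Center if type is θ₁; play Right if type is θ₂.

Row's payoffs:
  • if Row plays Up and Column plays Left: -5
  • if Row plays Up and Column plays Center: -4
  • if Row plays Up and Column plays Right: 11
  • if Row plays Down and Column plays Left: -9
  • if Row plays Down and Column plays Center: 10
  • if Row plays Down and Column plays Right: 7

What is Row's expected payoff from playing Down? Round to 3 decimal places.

7.900

E[Down] = 0.3·10 + 0.7·7 = 3 + 4.9 = 7.9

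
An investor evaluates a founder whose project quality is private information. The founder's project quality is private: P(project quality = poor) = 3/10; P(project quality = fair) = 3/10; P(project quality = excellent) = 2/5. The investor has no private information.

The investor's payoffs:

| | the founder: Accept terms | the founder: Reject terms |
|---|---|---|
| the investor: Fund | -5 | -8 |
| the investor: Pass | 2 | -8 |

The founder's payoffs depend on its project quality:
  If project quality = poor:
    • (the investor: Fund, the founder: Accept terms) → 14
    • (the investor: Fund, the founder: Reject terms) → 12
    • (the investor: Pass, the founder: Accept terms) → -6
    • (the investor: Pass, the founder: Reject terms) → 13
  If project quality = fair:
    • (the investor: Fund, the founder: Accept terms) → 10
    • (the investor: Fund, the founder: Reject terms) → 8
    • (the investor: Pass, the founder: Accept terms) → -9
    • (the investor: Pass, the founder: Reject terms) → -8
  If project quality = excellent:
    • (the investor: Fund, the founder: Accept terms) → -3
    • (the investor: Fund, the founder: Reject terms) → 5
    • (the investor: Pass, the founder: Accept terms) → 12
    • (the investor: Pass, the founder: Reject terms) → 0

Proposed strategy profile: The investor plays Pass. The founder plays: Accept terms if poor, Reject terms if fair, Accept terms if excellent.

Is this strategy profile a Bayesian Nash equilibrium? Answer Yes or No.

The investor plays Pass: E[Pass] = 3/10·(2) + 3/10·(-8) + 2/5·(2) = -1; E[Fund] = -59/10. Best-responding. ✓
The founder (project quality poor), facing Pass: Accept terms gives -6, Reject terms gives 13. Proposed Accept terms is not best — profitable deviation exists. ✗
The founder (project quality fair), facing Pass: Accept terms gives -9, Reject terms gives -8. Proposed Reject terms is best. ✓
The founder (project quality excellent), facing Pass: Accept terms gives 12, Reject terms gives 0. Proposed Accept terms is best. ✓

No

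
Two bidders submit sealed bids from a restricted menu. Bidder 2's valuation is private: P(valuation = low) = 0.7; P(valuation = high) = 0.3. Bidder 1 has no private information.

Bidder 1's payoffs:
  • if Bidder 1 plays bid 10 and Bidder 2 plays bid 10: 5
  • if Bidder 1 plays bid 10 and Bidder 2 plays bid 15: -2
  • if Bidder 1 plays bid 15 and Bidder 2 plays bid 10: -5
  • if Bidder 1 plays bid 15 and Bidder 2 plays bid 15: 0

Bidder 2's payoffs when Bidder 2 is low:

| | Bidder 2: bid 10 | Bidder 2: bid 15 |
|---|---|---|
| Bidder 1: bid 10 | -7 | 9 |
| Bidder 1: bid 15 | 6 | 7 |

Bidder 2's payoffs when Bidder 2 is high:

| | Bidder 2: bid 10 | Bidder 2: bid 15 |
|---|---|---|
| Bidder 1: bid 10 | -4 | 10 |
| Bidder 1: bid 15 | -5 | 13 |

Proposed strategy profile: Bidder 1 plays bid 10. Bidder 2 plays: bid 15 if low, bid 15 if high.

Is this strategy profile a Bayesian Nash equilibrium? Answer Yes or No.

No

Bidder 1 plays bid 10: E[bid 10] = 0.7·(-2) + 0.3·(-2) = -2; E[bid 15] = 0. Not best-responding. ✗
Bidder 2 (valuation low), facing bid 10: bid 10 gives -7, bid 15 gives 9. Proposed bid 15 is best. ✓
Bidder 2 (valuation high), facing bid 10: bid 10 gives -4, bid 15 gives 10. Proposed bid 15 is best. ✓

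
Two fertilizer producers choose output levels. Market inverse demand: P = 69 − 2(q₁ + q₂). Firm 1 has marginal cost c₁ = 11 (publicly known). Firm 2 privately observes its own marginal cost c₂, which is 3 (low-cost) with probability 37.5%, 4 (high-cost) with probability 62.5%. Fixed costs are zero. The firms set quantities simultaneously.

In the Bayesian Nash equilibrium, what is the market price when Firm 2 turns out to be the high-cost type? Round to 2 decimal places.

Firm 2 with cost c maximizes (69 − 2(q₁+q₂) − c)·q₂, giving q₂(c) = (69 − c − 2q₁)/4.
E[c₂] = 0.375·3 + 0.625·4 = 3.625
Firm 1's FOC against E[q₂] yields q₁ = (69 − 2·11 + E[c₂])/6 = (69 − 22 + 3.625)/6 = 8.4375.
q₂(high-cost) = 12.0312, so P = 69 − 2·(8.4375 + 12.0312) = 28.0625.

28.06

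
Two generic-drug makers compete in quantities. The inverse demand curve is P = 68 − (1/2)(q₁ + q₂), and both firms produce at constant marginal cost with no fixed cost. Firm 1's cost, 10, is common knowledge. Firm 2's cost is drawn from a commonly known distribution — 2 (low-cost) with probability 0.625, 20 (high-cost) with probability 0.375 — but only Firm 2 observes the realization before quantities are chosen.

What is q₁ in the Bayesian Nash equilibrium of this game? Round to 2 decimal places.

37.83

Type-c best response for Firm 2: q₂(c) = (68 − c) − q₁/2.
Firm 1 maximizes expected profit; its first-order condition is 68 − q₁ − (1/2)E[q₂] − 10 = 0.
Substituting E[q₂] and solving: E[c₂] = 8.75, so q₁ = (68 − 2·10 + 8.75)/(3/2) = 37.8333.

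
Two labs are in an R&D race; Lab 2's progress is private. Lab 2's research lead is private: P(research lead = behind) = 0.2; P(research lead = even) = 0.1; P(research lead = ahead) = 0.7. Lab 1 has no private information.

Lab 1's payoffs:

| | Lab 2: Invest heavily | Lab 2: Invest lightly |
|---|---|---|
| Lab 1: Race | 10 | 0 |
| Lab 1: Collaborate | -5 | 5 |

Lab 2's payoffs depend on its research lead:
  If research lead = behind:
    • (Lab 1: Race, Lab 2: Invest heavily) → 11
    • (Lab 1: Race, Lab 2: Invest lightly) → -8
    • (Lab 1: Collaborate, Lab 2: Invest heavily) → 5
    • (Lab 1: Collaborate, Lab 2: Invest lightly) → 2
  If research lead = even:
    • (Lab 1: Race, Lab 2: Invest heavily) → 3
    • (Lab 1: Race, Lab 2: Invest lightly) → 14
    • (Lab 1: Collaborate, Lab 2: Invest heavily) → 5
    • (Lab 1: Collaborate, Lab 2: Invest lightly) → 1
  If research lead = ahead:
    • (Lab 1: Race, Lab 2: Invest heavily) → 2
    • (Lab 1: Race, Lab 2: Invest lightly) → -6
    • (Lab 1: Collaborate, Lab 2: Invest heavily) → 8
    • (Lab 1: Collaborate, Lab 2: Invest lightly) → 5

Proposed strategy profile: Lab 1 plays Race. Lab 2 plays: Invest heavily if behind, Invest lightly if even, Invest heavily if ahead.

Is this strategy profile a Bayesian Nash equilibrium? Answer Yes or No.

Yes

A profile is a BNE iff every type of every player is best-responding given beliefs about the other side.
Lab 1 plays Race: E[Race] = 0.2·(10) + 0.1·(0) + 0.7·(10) = 9; E[Collaborate] = -4. Best-responding. ✓
Lab 2 (research lead behind), facing Race: Invest heavily gives 11, Invest lightly gives -8. Proposed Invest heavily is best. ✓
Lab 2 (research lead even), facing Race: Invest heavily gives 3, Invest lightly gives 14. Proposed Invest lightly is best. ✓
Lab 2 (research lead ahead), facing Race: Invest heavily gives 2, Invest lightly gives -6. Proposed Invest heavily is best. ✓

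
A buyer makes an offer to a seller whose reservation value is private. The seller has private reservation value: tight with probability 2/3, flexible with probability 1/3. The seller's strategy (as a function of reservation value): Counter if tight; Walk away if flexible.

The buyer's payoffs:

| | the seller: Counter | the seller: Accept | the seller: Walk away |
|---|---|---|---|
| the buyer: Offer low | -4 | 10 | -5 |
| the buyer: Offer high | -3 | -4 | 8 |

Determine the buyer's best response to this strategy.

E[Offer low] = 2/3·(-4) + 1/3·(-5) = -13/3
E[Offer high] = 2/3·(-3) + 1/3·(8) = 2/3
Best response: Offer high (2/3 is the largest).

Offer high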